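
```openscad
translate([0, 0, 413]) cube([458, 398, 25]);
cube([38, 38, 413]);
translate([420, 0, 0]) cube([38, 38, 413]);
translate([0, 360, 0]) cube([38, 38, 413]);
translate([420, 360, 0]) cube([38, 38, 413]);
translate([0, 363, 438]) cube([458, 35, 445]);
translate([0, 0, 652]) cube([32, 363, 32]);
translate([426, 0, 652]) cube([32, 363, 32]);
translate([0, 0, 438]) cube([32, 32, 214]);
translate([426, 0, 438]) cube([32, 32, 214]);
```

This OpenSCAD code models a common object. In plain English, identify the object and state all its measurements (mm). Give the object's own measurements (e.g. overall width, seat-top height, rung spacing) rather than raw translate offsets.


A chair. The seat is a 458×398×25 mm slab with its top at z = 438 mm, on four 38×38 mm corner legs (flush with the seat edges, standing on z = 0). A flat backrest 35 mm thick, 445 mm tall, spans the full seat width and rises from the seat top along its +y edge, rear face flush with the rear of the seat. Two armrests of 32×32 mm section run along each side from the seat's front edge to the front of the backrest, top faces 246 mm above the seat top and outer faces flush with the seat's x-edges; a 32×32 mm post under the front of each armrest stands on the seat at the front corner.


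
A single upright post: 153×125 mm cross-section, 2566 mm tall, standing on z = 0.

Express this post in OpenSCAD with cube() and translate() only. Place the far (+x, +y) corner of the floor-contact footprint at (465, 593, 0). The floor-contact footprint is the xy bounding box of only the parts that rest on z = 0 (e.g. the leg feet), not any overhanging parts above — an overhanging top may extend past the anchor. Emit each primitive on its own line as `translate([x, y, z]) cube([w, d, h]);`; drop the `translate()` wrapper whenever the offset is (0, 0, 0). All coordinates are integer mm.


translate([312, 468, 0]) cube([153, 125, 2566]);


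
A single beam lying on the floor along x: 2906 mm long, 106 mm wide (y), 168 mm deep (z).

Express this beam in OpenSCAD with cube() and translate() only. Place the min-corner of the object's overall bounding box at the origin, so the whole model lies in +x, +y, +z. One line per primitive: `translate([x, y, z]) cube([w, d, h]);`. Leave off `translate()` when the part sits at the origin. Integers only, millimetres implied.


cube([2906, 106, 168]);


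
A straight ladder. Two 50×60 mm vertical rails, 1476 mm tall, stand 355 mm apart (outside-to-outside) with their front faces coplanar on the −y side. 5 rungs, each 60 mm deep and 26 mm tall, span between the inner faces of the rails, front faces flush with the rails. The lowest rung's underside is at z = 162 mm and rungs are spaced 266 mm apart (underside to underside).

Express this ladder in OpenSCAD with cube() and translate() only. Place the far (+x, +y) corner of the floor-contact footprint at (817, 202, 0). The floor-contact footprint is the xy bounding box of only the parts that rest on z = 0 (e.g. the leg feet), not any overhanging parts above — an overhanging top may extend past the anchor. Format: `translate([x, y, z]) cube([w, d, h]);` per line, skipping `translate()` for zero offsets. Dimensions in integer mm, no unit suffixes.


translate([462, 142, 0]) cube([50, 60, 1476]);
translate([767, 142, 0]) cube([50, 60, 1476]);
translate([512, 142, 162]) cube([255, 60, 26]);
translate([512, 142, 428]) cube([255, 60, 26]);
translate([512, 142, 694]) cube([255, 60, 26]);
translate([512, 142, 960]) cube([255, 60, 26]);
translate([512, 142, 1226]) cube([255, 60, 26]);


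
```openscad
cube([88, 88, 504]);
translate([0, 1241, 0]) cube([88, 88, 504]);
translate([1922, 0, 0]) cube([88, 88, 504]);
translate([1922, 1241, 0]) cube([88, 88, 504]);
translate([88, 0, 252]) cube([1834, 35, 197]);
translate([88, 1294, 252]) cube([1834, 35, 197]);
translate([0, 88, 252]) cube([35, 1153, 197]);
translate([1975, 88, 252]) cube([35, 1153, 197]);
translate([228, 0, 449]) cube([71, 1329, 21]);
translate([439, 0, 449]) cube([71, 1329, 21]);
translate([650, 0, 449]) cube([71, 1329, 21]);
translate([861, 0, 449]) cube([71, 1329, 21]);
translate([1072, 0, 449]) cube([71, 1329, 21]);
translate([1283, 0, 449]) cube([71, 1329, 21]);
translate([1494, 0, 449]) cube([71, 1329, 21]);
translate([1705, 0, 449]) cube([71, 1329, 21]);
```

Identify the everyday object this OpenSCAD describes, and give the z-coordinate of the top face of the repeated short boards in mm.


A bed frame. The slat-top height is 470 mm.

Four posts, four rails, and a row of slats — a bed frame. Slats sit on the rails at z = 252 + 197 = 449; with slat thickness 21, the top is 470 mm.


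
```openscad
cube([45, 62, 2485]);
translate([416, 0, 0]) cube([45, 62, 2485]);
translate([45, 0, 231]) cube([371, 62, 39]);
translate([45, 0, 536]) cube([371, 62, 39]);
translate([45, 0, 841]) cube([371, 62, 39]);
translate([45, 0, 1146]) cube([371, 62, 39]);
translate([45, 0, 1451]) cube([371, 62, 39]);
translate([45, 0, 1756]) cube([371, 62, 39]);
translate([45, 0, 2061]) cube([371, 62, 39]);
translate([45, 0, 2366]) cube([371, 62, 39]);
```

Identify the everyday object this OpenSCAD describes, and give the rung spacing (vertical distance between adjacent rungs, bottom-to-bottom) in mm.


A ladder. The rung spacing is 305 mm.

Two tall 45×62 posts with 8 short bars between them — a ladder. Adjacent rungs sit at z = 231 and z = 536, so the spacing is 536 − 231 = 305 mm.


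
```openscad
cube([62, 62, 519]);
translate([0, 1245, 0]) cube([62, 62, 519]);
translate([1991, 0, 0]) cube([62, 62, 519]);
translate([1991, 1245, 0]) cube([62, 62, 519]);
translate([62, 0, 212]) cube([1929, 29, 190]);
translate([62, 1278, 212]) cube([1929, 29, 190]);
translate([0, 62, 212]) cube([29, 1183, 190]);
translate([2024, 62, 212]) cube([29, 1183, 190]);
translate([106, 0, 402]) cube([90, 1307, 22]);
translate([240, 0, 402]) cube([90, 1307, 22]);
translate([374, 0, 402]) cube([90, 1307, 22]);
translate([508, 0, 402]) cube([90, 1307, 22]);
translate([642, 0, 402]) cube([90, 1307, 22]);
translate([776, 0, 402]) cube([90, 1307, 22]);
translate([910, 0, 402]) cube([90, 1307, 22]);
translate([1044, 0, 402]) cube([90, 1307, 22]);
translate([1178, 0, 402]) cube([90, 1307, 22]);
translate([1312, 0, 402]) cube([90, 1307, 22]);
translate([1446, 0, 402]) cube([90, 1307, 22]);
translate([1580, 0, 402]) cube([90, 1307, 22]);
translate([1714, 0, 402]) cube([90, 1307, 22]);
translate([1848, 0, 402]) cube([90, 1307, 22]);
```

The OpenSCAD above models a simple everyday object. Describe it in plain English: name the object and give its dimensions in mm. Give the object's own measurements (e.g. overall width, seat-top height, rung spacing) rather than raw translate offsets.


A bed frame 2053 mm long (x) by 1307 mm wide (y). Four 62×62 mm corner posts, 519 mm tall, at the corners of the footprint. Four rails of 29 mm thickness and 190 mm height run between adjacent posts with their undersides at z = 212 mm, their outer faces flush with the outside of the frame (the two x-running rails run between the posts' inner faces; the two y-running rails run between the posts' inner faces). 14 slats, each 90 mm wide (x) and 22 mm thick, lie across the top of the two x-running rails, running the full 1307 mm width of the frame in y; along x they sit between the end posts with a 44 mm gap after the −x posts and between neighbouring slats, leaving 53 mm before the +x posts.


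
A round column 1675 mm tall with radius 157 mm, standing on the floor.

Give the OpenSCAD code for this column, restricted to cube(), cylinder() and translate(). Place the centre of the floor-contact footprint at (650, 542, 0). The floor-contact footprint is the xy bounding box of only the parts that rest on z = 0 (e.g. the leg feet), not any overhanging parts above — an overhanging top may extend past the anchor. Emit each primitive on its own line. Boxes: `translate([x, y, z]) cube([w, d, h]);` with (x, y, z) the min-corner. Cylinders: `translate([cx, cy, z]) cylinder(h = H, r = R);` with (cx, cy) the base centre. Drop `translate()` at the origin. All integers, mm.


translate([650, 542, 0]) cylinder(h = 1675, r = 157);


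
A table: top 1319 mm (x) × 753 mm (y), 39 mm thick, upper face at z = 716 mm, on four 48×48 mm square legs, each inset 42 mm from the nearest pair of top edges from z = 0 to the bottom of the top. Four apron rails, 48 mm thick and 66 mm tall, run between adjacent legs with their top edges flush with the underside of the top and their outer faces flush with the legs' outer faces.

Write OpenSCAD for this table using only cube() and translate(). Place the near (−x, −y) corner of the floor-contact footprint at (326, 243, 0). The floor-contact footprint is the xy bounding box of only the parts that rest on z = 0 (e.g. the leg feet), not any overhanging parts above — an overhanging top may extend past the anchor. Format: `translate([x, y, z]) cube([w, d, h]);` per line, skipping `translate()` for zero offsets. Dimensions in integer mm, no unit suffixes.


translate([284, 201, 677]) cube([1319, 753, 39]);
translate([326, 243, 0]) cube([48, 48, 677]);
translate([1513, 243, 0]) cube([48, 48, 677]);
translate([326, 864, 0]) cube([48, 48, 677]);
translate([1513, 864, 0]) cube([48, 48, 677]);
translate([374, 243, 611]) cube([1139, 48, 66]);
translate([374, 864, 611]) cube([1139, 48, 66]);
translate([326, 291, 611]) cube([48, 573, 66]);
translate([1513, 291, 611]) cube([48, 573, 66]);


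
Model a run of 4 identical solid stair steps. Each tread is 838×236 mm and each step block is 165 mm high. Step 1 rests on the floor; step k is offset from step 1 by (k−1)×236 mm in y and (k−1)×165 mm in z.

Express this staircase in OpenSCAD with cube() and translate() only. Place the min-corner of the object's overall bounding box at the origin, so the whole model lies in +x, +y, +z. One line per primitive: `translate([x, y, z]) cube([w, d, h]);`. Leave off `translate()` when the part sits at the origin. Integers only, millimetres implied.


cube([838, 236, 165]);
translate([0, 236, 165]) cube([838, 236, 165]);
translate([0, 472, 330]) cube([838, 236, 165]);
translate([0, 708, 495]) cube([838, 236, 165]);


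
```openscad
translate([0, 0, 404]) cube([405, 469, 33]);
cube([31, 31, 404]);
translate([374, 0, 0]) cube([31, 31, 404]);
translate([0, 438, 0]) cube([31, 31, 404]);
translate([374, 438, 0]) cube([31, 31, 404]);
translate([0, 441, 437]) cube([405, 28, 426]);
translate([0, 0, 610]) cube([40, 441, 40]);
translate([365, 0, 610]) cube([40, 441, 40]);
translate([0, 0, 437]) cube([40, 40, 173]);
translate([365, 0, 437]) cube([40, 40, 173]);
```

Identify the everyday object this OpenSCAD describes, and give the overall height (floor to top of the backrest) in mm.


A chair. The overall height is 863 mm.

A slab on four corner posts with a tall panel at the back — a chair. The seat slab sits at z = 404 with thickness 33, and the 426 mm backrest starts at the seat top, so the overall height is 404 + 33 + 426 = 863 mm.


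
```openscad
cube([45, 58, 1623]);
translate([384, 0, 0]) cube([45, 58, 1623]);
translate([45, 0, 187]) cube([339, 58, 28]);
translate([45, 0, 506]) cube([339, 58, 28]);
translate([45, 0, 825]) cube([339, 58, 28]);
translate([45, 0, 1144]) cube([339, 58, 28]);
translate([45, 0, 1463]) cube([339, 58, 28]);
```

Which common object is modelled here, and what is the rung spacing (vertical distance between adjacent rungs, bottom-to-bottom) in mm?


A ladder. The rung spacing is 319 mm.

Two tall 45×58 posts with 5 short bars between them — a ladder. Adjacent rungs sit at z = 187 and z = 506, so the spacing is 506 − 187 = 319 mm.


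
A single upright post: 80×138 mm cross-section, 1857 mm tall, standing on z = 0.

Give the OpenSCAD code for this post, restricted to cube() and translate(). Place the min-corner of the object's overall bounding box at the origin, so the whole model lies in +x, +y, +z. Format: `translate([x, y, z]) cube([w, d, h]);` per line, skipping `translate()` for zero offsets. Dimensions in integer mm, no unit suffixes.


cube([80, 138, 1857]);


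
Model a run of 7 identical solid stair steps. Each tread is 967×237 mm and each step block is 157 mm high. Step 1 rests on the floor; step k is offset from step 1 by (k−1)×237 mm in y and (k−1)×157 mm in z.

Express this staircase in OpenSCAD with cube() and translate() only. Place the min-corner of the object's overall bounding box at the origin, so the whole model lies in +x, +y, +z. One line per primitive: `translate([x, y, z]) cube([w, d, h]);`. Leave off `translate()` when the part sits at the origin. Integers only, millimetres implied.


cube([967, 237, 157]);
translate([0, 237, 157]) cube([967, 237, 157]);
translate([0, 474, 314]) cube([967, 237, 157]);
translate([0, 711, 471]) cube([967, 237, 157]);
translate([0, 948, 628]) cube([967, 237, 157]);
translate([0, 1185, 785]) cube([967, 237, 157]);
translate([0, 1422, 942]) cube([967, 237, 157]);


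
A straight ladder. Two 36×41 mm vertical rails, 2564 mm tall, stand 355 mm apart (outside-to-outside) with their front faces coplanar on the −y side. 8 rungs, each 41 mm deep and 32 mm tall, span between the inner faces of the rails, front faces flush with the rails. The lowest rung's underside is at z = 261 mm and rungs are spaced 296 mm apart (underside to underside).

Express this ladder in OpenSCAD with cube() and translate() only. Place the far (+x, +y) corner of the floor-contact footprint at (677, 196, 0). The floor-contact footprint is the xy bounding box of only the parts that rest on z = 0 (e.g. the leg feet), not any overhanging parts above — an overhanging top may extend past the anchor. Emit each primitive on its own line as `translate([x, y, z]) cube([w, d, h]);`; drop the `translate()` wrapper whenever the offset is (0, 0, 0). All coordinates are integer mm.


translate([322, 155, 0]) cube([36, 41, 2564]);
translate([641, 155, 0]) cube([36, 41, 2564]);
translate([358, 155, 261]) cube([283, 41, 32]);
translate([358, 155, 557]) cube([283, 41, 32]);
translate([358, 155, 853]) cube([283, 41, 32]);
translate([358, 155, 1149]) cube([283, 41, 32]);
translate([358, 155, 1445]) cube([283, 41, 32]);
translate([358, 155, 1741]) cube([283, 41, 32]);
translate([358, 155, 2037]) cube([283, 41, 32]);
translate([358, 155, 2333]) cube([283, 41, 32]);


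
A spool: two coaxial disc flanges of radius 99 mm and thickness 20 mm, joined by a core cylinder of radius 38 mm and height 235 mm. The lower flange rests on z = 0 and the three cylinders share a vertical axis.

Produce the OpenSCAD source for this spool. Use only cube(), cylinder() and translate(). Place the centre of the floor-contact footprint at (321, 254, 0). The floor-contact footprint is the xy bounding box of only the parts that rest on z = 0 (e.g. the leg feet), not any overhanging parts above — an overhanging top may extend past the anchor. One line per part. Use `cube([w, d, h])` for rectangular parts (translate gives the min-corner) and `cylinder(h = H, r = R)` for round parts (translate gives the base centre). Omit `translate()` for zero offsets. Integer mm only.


translate([321, 254, 0]) cylinder(h = 20, r = 99);
translate([321, 254, 20]) cylinder(h = 235, r = 38);
translate([321, 254, 255]) cylinder(h = 20, r = 99);


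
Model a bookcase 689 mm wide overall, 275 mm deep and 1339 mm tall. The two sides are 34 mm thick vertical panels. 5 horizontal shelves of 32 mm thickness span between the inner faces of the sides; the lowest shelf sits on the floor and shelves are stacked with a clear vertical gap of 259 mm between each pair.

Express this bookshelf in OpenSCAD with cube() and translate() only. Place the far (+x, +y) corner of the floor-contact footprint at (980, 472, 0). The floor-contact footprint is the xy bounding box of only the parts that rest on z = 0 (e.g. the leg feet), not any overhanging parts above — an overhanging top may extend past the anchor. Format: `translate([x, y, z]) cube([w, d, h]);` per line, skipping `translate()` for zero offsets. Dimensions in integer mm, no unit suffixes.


translate([291, 197, 0]) cube([34, 275, 1339]);
translate([946, 197, 0]) cube([34, 275, 1339]);
translate([325, 197, 0]) cube([621, 275, 32]);
translate([325, 197, 291]) cube([621, 275, 32]);
translate([325, 197, 582]) cube([621, 275, 32]);
translate([325, 197, 873]) cube([621, 275, 32]);
translate([325, 197, 1164]) cube([621, 275, 32]);


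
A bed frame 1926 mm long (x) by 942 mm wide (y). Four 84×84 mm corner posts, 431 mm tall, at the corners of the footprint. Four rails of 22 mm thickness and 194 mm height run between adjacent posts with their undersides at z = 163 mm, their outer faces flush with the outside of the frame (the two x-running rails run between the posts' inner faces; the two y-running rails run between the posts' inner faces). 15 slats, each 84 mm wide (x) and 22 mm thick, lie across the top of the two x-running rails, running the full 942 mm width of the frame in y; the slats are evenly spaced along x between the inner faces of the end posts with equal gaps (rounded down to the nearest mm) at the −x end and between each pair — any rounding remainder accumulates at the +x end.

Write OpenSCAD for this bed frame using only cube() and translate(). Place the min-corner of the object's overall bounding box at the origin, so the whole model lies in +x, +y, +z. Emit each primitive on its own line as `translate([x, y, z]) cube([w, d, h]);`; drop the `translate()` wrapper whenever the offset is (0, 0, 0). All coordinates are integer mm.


cube([84, 84, 431]);
translate([0, 858, 0]) cube([84, 84, 431]);
translate([1842, 0, 0]) cube([84, 84, 431]);
translate([1842, 858, 0]) cube([84, 84, 431]);
translate([84, 0, 163]) cube([1758, 22, 194]);
translate([84, 920, 163]) cube([1758, 22, 194]);
translate([0, 84, 163]) cube([22, 774, 194]);
translate([1904, 84, 163]) cube([22, 774, 194]);
translate([115, 0, 357]) cube([84, 942, 22]);
translate([230, 0, 357]) cube([84, 942, 22]);
translate([345, 0, 357]) cube([84, 942, 22]);
translate([460, 0, 357]) cube([84, 942, 22]);
translate([575, 0, 357]) cube([84, 942, 22]);
translate([690, 0, 357]) cube([84, 942, 22]);
translate([805, 0, 357]) cube([84, 942, 22]);
translate([920, 0, 357]) cube([84, 942, 22]);
translate([1035, 0, 357]) cube([84, 942, 22]);
translate([1150, 0, 357]) cube([84, 942, 22]);
translate([1265, 0, 357]) cube([84, 942, 22]);
translate([1380, 0, 357]) cube([84, 942, 22]);
translate([1495, 0, 357]) cube([84, 942, 22]);
translate([1610, 0, 357]) cube([84, 942, 22]);
translate([1725, 0, 357]) cube([84, 942, 22]);


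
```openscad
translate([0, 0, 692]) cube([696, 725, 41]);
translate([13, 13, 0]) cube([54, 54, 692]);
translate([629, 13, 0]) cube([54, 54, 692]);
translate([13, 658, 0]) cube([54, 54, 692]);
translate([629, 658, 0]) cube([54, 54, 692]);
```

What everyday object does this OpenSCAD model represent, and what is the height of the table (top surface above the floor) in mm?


A table. The table height is 733 mm.

A 696×725×41 slab sits at z = 692 on four 54 mm square posts — a table. The top surface is at 692 + 41 = 733 mm.


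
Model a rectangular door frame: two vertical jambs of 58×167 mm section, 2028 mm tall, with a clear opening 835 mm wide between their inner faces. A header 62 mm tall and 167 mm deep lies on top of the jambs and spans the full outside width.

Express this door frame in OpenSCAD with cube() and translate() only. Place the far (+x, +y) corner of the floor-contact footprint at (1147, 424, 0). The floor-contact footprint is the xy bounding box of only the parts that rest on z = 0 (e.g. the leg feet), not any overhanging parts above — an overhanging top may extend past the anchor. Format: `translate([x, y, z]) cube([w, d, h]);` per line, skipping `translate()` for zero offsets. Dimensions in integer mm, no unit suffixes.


translate([196, 257, 0]) cube([58, 167, 2028]);
translate([1089, 257, 0]) cube([58, 167, 2028]);
translate([196, 257, 2028]) cube([951, 167, 62]);


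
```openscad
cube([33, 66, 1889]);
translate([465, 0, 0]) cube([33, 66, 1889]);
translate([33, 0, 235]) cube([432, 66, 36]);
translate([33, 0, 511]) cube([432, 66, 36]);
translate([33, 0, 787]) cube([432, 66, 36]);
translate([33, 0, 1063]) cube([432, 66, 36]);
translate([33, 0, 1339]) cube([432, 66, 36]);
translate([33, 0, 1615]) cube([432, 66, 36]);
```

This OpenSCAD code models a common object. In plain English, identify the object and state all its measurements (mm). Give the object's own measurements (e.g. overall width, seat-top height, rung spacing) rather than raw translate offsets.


A straight ladder. Two 33×66 mm vertical rails, 1889 mm tall, stand 498 mm apart (outside-to-outside) with their front faces coplanar on the −y side. 6 rungs, each 66 mm deep and 36 mm tall, span between the inner faces of the rails, front faces flush with the rails. The lowest rung's underside is at z = 235 mm and rungs are spaced 276 mm apart (underside to underside).


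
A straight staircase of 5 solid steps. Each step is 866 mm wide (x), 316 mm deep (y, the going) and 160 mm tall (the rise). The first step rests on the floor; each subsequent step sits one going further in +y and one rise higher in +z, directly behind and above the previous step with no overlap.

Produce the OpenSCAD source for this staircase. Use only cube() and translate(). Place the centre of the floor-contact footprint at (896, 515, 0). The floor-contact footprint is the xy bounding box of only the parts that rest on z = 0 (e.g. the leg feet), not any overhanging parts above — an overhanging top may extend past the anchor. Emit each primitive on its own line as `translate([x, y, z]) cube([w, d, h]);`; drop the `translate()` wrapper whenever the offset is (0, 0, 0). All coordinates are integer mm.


translate([463, 357, 0]) cube([866, 316, 160]);
translate([463, 673, 160]) cube([866, 316, 160]);
translate([463, 989, 320]) cube([866, 316, 160]);
translate([463, 1305, 480]) cube([866, 316, 160]);
translate([463, 1621, 640]) cube([866, 316, 160]);


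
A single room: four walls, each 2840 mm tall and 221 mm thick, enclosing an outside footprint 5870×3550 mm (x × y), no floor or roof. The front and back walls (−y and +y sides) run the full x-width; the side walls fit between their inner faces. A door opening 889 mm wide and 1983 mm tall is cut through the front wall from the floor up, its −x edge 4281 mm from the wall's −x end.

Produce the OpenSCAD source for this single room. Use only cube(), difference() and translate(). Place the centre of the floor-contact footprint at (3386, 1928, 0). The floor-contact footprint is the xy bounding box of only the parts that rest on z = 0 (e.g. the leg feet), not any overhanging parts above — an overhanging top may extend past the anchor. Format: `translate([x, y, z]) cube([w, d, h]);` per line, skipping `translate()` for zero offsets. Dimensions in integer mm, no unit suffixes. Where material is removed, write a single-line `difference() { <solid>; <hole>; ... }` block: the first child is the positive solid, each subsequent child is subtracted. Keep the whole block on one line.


difference() { translate([451, 153, 0]) cube([5870, 221, 2840]); translate([4732, 153, 0]) cube([889, 221, 1983]); }
translate([451, 3482, 0]) cube([5870, 221, 2840]);
translate([451, 374, 0]) cube([221, 3108, 2840]);
translate([6100, 374, 0]) cube([221, 3108, 2840]);


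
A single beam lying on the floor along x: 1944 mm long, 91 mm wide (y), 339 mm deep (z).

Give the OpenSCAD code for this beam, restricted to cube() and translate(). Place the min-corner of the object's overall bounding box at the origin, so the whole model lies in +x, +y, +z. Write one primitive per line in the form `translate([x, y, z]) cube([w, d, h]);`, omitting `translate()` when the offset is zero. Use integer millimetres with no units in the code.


cube([1944, 91, 339]);


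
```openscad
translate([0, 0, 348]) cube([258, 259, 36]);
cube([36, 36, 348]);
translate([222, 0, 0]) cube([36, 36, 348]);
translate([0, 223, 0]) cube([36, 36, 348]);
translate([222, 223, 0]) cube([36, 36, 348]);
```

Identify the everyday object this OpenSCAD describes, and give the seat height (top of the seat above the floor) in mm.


A stool. The seat height is 384 mm.

A 258×259×36 slab at z = 348 on four corner posts — a stool. The seat top is 348 + 36 = 384 mm.


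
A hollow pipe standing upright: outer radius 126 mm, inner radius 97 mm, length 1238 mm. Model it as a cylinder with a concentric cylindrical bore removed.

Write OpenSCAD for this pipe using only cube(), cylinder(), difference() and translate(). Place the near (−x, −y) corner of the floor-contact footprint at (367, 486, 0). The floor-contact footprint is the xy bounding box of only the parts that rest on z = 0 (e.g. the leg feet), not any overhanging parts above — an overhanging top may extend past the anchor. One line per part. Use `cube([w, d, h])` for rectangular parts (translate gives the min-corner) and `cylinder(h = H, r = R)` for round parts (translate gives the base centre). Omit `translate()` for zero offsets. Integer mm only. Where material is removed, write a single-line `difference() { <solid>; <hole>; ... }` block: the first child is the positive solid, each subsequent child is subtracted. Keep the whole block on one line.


difference() { translate([493, 612, 0]) cylinder(h = 1238, r = 126); translate([493, 612, 0]) cylinder(h = 1238, r = 97); }


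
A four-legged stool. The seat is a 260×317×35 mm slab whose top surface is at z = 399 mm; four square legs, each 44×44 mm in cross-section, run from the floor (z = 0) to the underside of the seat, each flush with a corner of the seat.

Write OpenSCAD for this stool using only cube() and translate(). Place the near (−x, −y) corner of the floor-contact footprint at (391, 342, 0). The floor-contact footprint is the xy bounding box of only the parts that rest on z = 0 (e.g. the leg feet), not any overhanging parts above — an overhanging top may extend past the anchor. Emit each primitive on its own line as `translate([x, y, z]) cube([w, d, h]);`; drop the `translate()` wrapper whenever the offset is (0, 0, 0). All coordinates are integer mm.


translate([391, 342, 364]) cube([260, 317, 35]);
translate([391, 342, 0]) cube([44, 44, 364]);
translate([607, 342, 0]) cube([44, 44, 364]);
translate([391, 615, 0]) cube([44, 44, 364]);
translate([607, 615, 0]) cube([44, 44, 364]);


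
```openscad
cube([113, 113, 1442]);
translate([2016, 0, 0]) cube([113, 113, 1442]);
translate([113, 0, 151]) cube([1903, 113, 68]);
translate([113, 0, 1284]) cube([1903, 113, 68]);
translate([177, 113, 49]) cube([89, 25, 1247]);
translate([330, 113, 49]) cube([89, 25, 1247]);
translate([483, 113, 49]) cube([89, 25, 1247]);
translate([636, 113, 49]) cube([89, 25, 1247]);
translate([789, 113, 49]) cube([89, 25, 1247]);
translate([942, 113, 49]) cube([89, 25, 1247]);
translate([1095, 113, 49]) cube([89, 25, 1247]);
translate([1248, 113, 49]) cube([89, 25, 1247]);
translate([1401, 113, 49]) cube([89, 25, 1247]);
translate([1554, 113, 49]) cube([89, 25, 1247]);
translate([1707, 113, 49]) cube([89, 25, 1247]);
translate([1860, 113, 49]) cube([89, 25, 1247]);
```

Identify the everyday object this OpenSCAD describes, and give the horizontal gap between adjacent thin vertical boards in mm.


A fence section. The picket gap is 64 mm.

Two posts, two rails, 12 pickets — a fence section. Span 1903 mm holds 12 pickets of 89 mm with 13 equal gaps: ⌊(1903 − 12·89) / 13⌋ = 64 mm.


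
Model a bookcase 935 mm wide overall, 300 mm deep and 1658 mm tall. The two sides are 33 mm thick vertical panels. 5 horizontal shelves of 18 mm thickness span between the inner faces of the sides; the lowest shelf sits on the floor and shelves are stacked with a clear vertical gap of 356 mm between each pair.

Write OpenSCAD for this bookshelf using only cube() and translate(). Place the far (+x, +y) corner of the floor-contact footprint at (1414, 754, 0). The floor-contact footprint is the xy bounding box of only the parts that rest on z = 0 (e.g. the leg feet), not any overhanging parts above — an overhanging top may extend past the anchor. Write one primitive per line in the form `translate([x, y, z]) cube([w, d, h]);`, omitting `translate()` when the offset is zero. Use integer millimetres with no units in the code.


translate([479, 454, 0]) cube([33, 300, 1658]);
translate([1381, 454, 0]) cube([33, 300, 1658]);
translate([512, 454, 0]) cube([869, 300, 18]);
translate([512, 454, 374]) cube([869, 300, 18]);
translate([512, 454, 748]) cube([869, 300, 18]);
translate([512, 454, 1122]) cube([869, 300, 18]);
translate([512, 454, 1496]) cube([869, 300, 18]);


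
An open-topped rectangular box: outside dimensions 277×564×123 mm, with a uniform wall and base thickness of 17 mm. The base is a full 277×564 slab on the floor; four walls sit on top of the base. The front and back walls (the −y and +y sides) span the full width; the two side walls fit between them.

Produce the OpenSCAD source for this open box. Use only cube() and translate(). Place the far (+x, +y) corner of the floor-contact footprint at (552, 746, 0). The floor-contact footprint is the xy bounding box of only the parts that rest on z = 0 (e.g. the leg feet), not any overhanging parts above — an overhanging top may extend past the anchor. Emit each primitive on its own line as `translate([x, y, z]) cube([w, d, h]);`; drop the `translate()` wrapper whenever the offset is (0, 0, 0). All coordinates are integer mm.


translate([275, 182, 0]) cube([277, 564, 17]);
translate([275, 182, 17]) cube([277, 17, 106]);
translate([275, 729, 17]) cube([277, 17, 106]);
translate([275, 199, 17]) cube([17, 530, 106]);
translate([535, 199, 17]) cube([17, 530, 106]);


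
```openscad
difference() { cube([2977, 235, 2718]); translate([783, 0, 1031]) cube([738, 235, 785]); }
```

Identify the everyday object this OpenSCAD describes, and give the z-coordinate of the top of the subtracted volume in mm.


A wall with a window opening. The window head height is 1816 mm.

A wall with a rectangular opening subtracted — a window. Sill at z = 1031, opening 785 mm tall, so the head is at 1031 + 785 = 1816 mm.


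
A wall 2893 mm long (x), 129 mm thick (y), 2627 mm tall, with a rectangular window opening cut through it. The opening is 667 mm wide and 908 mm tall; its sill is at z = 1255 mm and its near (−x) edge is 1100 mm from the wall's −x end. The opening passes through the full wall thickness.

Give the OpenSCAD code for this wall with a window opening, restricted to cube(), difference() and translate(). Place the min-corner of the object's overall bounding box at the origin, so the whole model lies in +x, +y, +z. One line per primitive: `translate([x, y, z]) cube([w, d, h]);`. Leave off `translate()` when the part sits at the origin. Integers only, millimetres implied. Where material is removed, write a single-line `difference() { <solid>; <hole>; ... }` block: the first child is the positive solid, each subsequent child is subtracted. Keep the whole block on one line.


difference() { cube([2893, 129, 2627]); translate([1100, 0, 1255]) cube([667, 129, 908]); }


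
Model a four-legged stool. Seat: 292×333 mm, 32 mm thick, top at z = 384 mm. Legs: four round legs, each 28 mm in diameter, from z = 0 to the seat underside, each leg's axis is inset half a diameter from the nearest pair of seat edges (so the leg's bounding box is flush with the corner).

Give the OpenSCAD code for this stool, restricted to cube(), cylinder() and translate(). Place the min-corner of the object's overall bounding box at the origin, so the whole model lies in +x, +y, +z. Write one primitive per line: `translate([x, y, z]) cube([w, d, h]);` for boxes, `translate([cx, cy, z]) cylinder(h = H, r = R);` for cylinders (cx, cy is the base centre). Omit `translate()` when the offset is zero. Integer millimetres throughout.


translate([0, 0, 352]) cube([292, 333, 32]);
translate([14, 14, 0]) cylinder(h = 352, r = 14);
translate([278, 14, 0]) cylinder(h = 352, r = 14);
translate([14, 319, 0]) cylinder(h = 352, r = 14);
translate([278, 319, 0]) cylinder(h = 352, r = 14);


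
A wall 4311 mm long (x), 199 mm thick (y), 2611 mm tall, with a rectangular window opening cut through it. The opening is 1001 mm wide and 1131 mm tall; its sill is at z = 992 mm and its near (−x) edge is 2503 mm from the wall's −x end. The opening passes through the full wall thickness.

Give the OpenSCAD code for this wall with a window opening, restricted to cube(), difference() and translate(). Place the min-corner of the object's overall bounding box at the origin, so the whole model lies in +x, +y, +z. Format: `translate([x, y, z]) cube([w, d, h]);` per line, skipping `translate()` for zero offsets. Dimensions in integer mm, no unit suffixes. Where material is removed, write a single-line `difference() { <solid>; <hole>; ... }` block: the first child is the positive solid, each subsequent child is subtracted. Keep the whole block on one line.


difference() { cube([4311, 199, 2611]); translate([2503, 0, 992]) cube([1001, 199, 1131]); }


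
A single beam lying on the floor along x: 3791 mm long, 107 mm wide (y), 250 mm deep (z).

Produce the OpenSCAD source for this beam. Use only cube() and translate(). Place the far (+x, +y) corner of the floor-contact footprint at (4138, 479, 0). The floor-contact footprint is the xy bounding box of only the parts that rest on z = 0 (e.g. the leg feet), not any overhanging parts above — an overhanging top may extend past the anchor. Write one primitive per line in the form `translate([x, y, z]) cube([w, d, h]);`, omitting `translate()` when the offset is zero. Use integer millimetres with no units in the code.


translate([347, 372, 0]) cube([3791, 107, 250]);


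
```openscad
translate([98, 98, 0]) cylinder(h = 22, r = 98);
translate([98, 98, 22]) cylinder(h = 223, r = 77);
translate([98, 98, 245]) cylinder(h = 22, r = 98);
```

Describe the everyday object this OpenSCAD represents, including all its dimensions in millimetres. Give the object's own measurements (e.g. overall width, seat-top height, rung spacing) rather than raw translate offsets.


A spool: two coaxial disc flanges of radius 98 mm and thickness 22 mm, joined by a core cylinder of radius 77 mm and height 223 mm. The lower flange rests on z = 0 and the three cylinders share a vertical axis.


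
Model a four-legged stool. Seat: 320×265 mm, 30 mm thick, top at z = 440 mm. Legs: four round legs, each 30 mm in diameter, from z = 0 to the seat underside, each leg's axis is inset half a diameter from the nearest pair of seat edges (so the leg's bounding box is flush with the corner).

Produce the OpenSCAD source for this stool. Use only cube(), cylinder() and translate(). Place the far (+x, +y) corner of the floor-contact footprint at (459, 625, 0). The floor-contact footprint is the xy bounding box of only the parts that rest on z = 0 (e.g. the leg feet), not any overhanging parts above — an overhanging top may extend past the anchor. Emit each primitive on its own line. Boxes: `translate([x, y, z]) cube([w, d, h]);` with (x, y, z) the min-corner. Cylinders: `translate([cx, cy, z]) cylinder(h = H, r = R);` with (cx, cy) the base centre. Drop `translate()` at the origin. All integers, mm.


translate([139, 360, 410]) cube([320, 265, 30]);
translate([154, 375, 0]) cylinder(h = 410, r = 15);
translate([444, 375, 0]) cylinder(h = 410, r = 15);
translate([154, 610, 0]) cylinder(h = 410, r = 15);
translate([444, 610, 0]) cylinder(h = 410, r = 15);


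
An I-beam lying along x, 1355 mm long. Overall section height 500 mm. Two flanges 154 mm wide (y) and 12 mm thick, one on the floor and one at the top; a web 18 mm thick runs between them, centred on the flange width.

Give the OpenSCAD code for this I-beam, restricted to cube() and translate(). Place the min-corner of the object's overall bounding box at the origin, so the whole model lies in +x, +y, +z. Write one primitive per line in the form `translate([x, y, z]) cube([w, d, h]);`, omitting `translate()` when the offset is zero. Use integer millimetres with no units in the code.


cube([1355, 154, 12]);
translate([0, 68, 12]) cube([1355, 18, 476]);
translate([0, 0, 488]) cube([1355, 154, 12]);


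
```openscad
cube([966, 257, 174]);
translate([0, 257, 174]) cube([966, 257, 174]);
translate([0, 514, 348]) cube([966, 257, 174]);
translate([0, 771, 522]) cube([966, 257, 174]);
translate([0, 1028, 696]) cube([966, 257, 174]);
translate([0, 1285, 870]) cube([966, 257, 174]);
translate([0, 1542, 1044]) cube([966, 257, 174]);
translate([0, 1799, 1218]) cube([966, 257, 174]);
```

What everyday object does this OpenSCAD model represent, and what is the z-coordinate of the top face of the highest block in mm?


A staircase. The total rise is 1392 mm.

8 identical blocks, each offset up and back from the previous — a staircase. Each step is 174 mm tall and there are 8 of them, so the total rise is 8 × 174 = 1392 mm.


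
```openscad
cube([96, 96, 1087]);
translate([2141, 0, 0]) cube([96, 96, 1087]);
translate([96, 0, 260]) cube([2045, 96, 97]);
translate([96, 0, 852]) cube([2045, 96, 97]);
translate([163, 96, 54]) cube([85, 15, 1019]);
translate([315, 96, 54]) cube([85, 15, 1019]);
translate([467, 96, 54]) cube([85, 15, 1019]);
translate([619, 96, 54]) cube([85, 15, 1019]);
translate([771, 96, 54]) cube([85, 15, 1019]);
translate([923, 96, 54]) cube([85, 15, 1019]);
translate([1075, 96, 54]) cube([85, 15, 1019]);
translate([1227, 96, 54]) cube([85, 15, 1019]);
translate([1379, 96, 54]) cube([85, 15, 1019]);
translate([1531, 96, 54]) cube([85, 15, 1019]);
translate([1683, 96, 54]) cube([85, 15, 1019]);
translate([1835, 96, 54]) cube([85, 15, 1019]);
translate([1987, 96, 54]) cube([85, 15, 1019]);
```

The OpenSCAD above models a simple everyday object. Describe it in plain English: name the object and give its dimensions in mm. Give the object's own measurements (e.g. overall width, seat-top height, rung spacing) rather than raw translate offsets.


A fence section. Two 96×96 mm posts, 1087 mm tall, stand on the floor with a clear span of 2045 mm between their inner faces. Two horizontal rails of 96×97 mm section span the gap between the posts with their undersides at z = 260 mm and z = 852 mm, flush with the posts' −y face. 13 pickets, each 85 mm wide, 15 mm thick and 1019 mm tall, are fixed to the +y face of the rails with their bottoms at z = 54 mm, spaced across the span with a 67 mm gap after the −x post and between neighbouring pickets, with 69 mm left before the +x post.


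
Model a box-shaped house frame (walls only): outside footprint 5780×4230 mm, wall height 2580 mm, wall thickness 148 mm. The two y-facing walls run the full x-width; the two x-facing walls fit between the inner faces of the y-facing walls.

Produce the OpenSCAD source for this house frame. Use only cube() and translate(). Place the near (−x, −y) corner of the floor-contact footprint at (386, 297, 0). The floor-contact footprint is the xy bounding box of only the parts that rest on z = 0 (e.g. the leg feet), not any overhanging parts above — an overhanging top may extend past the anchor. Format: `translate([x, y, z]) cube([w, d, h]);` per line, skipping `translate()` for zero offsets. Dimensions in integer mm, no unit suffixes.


translate([386, 297, 0]) cube([5780, 148, 2580]);
translate([386, 4379, 0]) cube([5780, 148, 2580]);
translate([386, 445, 0]) cube([148, 3934, 2580]);
translate([6018, 445, 0]) cube([148, 3934, 2580]);


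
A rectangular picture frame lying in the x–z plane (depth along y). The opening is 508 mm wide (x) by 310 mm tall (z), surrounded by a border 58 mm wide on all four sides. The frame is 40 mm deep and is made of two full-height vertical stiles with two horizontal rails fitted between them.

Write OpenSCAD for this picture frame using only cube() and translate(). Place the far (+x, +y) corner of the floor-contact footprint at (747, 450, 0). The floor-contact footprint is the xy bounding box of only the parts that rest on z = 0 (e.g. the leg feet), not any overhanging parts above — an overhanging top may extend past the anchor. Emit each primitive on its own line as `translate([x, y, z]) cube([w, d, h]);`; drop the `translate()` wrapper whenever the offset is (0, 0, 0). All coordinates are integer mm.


translate([123, 410, 0]) cube([58, 40, 426]);
translate([689, 410, 0]) cube([58, 40, 426]);
translate([181, 410, 0]) cube([508, 40, 58]);
translate([181, 410, 368]) cube([508, 40, 58]);
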